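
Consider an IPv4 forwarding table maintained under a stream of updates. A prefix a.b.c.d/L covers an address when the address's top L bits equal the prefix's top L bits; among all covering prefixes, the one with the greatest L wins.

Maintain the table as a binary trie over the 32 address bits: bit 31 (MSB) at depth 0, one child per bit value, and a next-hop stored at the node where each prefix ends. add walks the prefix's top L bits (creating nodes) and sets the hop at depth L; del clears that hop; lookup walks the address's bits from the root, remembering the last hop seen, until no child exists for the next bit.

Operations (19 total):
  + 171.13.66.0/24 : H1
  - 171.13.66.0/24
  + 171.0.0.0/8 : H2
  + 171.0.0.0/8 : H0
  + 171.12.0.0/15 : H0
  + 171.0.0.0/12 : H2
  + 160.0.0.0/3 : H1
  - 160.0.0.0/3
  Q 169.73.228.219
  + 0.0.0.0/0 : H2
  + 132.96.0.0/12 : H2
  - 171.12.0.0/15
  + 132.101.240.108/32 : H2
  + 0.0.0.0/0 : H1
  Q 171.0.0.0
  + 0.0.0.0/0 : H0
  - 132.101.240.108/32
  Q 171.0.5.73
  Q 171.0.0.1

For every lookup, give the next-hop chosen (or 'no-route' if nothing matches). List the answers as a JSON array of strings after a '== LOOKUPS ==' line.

Apply in order:
  + 171.13.66.0/24 (H1) depth=24
  del 171.13.66.0/24 (clear depth 24)
  + 171.0.0.0/8 (H2) depth=8
  + 171.0.0.0/8 (H0) depth=8
  + 171.12.0.0/15 (H0) depth=15
  + 171.0.0.0/12 (H2) depth=12
  + 160.0.0.0/3 (H1) depth=3
  del 160.0.0.0/3 (clear depth 3)
  Q 169.73.228.219: descend 101010 ; hops seen [∅] ; pick no-route
  + 0.0.0.0/0 (H2) depth=0
  + 132.96.0.0/12 (H2) depth=12
  del 171.12.0.0/15 (clear depth 15)
  + 132.101.240.108/32 (H2) depth=32
  + 0.0.0.0/0 (H1) depth=0
  Q 171.0.0.0: descend 101010110000 ; hops seen [H1,H0,H2] ; pick H2
  + 0.0.0.0/0 (H0) depth=0
  del 132.101.240.108/32 (clear depth 32)
  Q 171.0.5.73: descend 101010110000 ; hops seen [H0,H0,H2] ; pick H2
  Q 171.0.0.1: descend 101010110000 ; hops seen [H0,H0,H2] ; pick H2

== LOOKUPS ==
["no-route","H2","H2","H2"]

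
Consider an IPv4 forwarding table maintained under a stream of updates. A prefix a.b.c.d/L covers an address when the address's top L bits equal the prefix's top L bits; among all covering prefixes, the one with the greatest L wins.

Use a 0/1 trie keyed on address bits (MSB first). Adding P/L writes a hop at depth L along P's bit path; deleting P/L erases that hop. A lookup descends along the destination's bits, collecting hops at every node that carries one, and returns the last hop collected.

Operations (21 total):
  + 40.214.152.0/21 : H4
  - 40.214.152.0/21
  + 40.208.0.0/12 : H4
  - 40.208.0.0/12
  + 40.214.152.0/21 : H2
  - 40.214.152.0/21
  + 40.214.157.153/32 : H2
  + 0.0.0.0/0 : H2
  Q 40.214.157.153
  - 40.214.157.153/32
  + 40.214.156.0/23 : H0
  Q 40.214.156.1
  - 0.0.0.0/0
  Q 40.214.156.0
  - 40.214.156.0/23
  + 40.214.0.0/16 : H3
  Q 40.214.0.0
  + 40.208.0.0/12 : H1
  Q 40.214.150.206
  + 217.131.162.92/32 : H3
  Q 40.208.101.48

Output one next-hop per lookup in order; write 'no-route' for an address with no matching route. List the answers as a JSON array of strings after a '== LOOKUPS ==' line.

Trace:
  + 40.214.152.0/21 (H4) depth=21
  del 40.214.152.0/21 (clear depth 21)
  + 40.208.0.0/12 (H4) depth=12
  del 40.208.0.0/12 (clear depth 12)
  + 40.214.152.0/21 (H2) depth=21
  del 40.214.152.0/21 (clear depth 21)
  + 40.214.157.153/32 (H2) depth=32
  + 0.0.0.0/0 (H2) depth=0
  lookup 40.214.157.153: bits 00101000110101101001110110011001 walk d0:H2→d1:-→d2:-→d3:-→d4:-→d5:-→d6:-→d7:-→d8:-→d9:-→d10:-→d11:-→d12:-→d13:-→d14:-→d15:-→d16:-→d17:-→d18:-→d19:-→d20:-→d21:-→d22:-→d23:-→d24:-→d25:-→d26:-→d27:-→d28:-→d29:-→d30:-→d31:-→d32:H2 -> H2
  del 40.214.157.153/32 (clear depth 32)
  + 40.214.156.0/23 (H0) depth=23
  lookup 40.214.156.1: bits 00101000110101101001110 walk d0:H2→d1:-→d2:-→d3:-→d4:-→d5:-→d6:-→d7:-→d8:-→d9:-→d10:-→d11:-→d12:-→d13:-→d14:-→d15:-→d16:-→d17:-→d18:-→d19:-→d20:-→d21:-→d22:-→d23:H0 -> H0
  del 0.0.0.0/0 (clear depth 0)
  lookup 40.214.156.0: bits 00101000110101101001110 walk d0:-→d1:-→d2:-→d3:-→d4:-→d5:-→d6:-→d7:-→d8:-→d9:-→d10:-→d11:-→d12:-→d13:-→d14:-→d15:-→d16:-→d17:-→d18:-→d19:-→d20:-→d21:-→d22:-→d23:H0 -> H0
  del 40.214.156.0/23 (clear depth 23)
  + 40.214.0.0/16 (H3) depth=16
  lookup 40.214.0.0: bits 0010100011010110 walk d0:-→d1:-→d2:-→d3:-→d4:-→d5:-→d6:-→d7:-→d8:-→d9:-→d10:-→d11:-→d12:-→d13:-→d14:-→d15:-→d16:H3 -> H3
  + 40.208.0.0/12 (H1) depth=12
  lookup 40.214.150.206: bits 00101000110101101001 walk d0:-→d1:-→d2:-→d3:-→d4:-→d5:-→d6:-→d7:-→d8:-→d9:-→d10:-→d11:-→d12:H1→d13:-→d14:-→d15:-→d16:H3→d17:-→d18:-→d19:-→d20:- -> H3
  + 217.131.162.92/32 (H3) depth=32
  lookup 40.208.101.48: bits 0010100011010 walk d0:-→d1:-→d2:-→d3:-→d4:-→d5:-→d6:-→d7:-→d8:-→d9:-→d10:-→d11:-→d12:H1→d13:- -> H1

== LOOKUPS ==
["H2","H0","H0","H3","H3","H1"]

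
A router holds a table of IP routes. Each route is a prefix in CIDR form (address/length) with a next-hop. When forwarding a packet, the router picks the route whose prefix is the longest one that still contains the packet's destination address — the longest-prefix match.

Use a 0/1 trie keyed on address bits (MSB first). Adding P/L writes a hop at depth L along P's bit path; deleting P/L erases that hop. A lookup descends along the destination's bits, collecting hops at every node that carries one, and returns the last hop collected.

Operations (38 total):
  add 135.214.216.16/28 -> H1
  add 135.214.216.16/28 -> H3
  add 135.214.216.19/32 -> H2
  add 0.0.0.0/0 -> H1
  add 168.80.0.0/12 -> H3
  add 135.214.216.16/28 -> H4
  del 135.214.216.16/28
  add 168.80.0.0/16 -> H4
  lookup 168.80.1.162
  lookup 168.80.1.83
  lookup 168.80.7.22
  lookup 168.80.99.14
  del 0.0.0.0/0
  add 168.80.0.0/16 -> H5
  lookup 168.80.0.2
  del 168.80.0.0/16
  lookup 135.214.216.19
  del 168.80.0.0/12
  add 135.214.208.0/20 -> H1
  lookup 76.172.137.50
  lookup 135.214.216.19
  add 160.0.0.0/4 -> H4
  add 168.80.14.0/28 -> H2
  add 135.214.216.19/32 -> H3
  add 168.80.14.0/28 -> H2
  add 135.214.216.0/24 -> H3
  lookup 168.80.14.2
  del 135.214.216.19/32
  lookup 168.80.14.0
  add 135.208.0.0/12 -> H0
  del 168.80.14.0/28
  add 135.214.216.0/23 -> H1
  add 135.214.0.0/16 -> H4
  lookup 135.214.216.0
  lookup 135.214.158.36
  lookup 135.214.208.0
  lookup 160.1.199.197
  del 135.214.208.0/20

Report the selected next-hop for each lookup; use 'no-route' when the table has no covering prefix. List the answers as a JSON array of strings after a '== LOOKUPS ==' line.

Trace:
  + 135.214.216.16/28 (H1) depth=28
  + 135.214.216.16/28 (H3) depth=28
  + 135.214.216.19/32 (H2) depth=32
  + 0.0.0.0/0 (H1) depth=0
  + 168.80.0.0/12 (H3) depth=12
  + 135.214.216.16/28 (H4) depth=28
  - 135.214.216.16/28 clear@28
  + 168.80.0.0/16 (H4) depth=16
  Q 168.80.1.162: descend 1010100001010000 ; hops seen [H1,H3,H4] ; pick H4
  Q 168.80.1.83: descend 1010100001010000 ; hops seen [H1,H3,H4] ; pick H4
  Q 168.80.7.22: descend 1010100001010000 ; hops seen [H1,H3,H4] ; pick H4
  Q 168.80.99.14: descend 1010100001010000 ; hops seen [H1,H3,H4] ; pick H4
  - 0.0.0.0/0 clear@0
  + 168.80.0.0/16 (H5) depth=16
  Q 168.80.0.2: descend 1010100001010000 ; hops seen [H3,H5] ; pick H5
  - 168.80.0.0/16 clear@16
  Q 135.214.216.19: descend 10000111110101101101100000010011 ; hops seen [H2] ; pick H2
  - 168.80.0.0/12 clear@12
  + 135.214.208.0/20 (H1) depth=20
  Q 76.172.137.50: descend ε ; hops seen [∅] ; pick no-route
  Q 135.214.216.19: descend 10000111110101101101100000010011 ; hops seen [H1,H2] ; pick H2
  + 160.0.0.0/4 (H4) depth=4
  + 168.80.14.0/28 (H2) depth=28
  + 135.214.216.19/32 (H3) depth=32
  + 168.80.14.0/28 (H2) depth=28
  + 135.214.216.0/24 (H3) depth=24
  Q 168.80.14.2: descend 1010100001010000000011100000 ; hops seen [H4,H2] ; pick H2
  - 135.214.216.19/32 clear@32
  Q 168.80.14.0: descend 1010100001010000000011100000 ; hops seen [H4,H2] ; pick H2
  + 135.208.0.0/12 (H0) depth=12
  - 168.80.14.0/28 clear@28
  + 135.214.216.0/23 (H1) depth=23
  + 135.214.0.0/16 (H4) depth=16
  Q 135.214.216.0: descend 100001111101011011011000000 ; hops seen [H0,H4,H1,H1,H3] ; pick H3
  Q 135.214.158.36: descend 10000111110101101 ; hops seen [H0,H4] ; pick H4
  Q 135.214.208.0: descend 10000111110101101101 ; hops seen [H0,H4,H1] ; pick H1
  Q 160.1.199.197: descend 1010 ; hops seen [H4] ; pick H4
  - 135.214.208.0/20 clear@20

== LOOKUPS ==
["H4","H4","H4","H4","H5","H2","no-route","H2","H2","H2","H3","H4","H1","H4"]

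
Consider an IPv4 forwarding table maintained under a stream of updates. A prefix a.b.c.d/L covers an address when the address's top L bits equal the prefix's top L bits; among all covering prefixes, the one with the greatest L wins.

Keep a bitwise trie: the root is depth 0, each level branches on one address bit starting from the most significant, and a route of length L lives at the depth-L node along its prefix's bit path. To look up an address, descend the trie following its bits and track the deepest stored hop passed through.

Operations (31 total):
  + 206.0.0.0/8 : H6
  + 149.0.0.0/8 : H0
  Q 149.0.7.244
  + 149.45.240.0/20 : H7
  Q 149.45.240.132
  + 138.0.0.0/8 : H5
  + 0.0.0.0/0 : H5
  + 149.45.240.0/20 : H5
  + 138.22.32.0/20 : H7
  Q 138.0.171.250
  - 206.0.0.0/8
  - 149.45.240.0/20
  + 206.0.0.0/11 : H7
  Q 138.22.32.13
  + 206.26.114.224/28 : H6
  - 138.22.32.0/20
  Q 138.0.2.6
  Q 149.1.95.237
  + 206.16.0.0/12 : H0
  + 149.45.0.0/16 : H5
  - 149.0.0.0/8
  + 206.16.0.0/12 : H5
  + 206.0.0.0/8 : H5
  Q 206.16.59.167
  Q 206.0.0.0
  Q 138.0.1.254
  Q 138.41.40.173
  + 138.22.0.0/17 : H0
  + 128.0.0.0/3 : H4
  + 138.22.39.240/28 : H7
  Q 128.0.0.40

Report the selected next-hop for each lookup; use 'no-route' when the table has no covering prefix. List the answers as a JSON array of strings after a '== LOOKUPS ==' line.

Process each operation:
  add 206.0.0.0/8 -> H6 at depth 8
  add 149.0.0.0/8 -> H0 at depth 8
  lookup 149.0.7.244: bits 10010101 walk d0:-→d1:-→d2:-→d3:-→d4:-→d5:-→d6:-→d7:-→d8:H0 -> H0
  add 149.45.240.0/20 -> H7 at depth 20
  lookup 149.45.240.132: bits 10010101001011011111 walk d0:-→d1:-→d2:-→d3:-→d4:-→d5:-→d6:-→d7:-→d8:H0→d9:-→d10:-→d11:-→d12:-→d13:-→d14:-→d15:-→d16:-→d17:-→d18:-→d19:-→d20:H7 -> H7
  add 138.0.0.0/8 -> H5 at depth 8
  add 0.0.0.0/0 -> H5 at depth 0
  add 149.45.240.0/20 -> H5 at depth 20
  add 138.22.32.0/20 -> H7 at depth 20
  lookup 138.0.171.250: bits 10001010000 walk d0:H5→d1:-→d2:-→d3:-→d4:-→d5:-→d6:-→d7:-→d8:H5→d9:-→d10:-→d11:- -> H5
  del 206.0.0.0/8 (clear depth 8)
  del 149.45.240.0/20 (clear depth 20)
  add 206.0.0.0/11 -> H7 at depth 11
  lookup 138.22.32.13: bits 10001010000101100010 walk d0:H5→d1:-→d2:-→d3:-→d4:-→d5:-→d6:-→d7:-→d8:H5→d9:-→d10:-→d11:-→d12:-→d13:-→d14:-→d15:-→d16:-→d17:-→d18:-→d19:-→d20:H7 -> H7
  add 206.26.114.224/28 -> H6 at depth 28
  del 138.22.32.0/20 (clear depth 20)
  lookup 138.0.2.6: bits 10001010000 walk d0:H5→d1:-→d2:-→d3:-→d4:-→d5:-→d6:-→d7:-→d8:H5→d9:-→d10:-→d11:- -> H5
  lookup 149.1.95.237: bits 1001010100 walk d0:H5→d1:-→d2:-→d3:-→d4:-→d5:-→d6:-→d7:-→d8:H0→d9:-→d10:- -> H0
  add 206.16.0.0/12 -> H0 at depth 12
  add 149.45.0.0/16 -> H5 at depth 16
  del 149.0.0.0/8 (clear depth 8)
  add 206.16.0.0/12 -> H5 at depth 12
  add 206.0.0.0/8 -> H5 at depth 8
  lookup 206.16.59.167: bits 110011100001 walk d0:H5→d1:-→d2:-→d3:-→d4:-→d5:-→d6:-→d7:-→d8:H5→d9:-→d10:-→d11:H7→d12:H5 -> H5
  lookup 206.0.0.0: bits 11001110000 walk d0:H5→d1:-→d2:-→d3:-→d4:-→d5:-→d6:-→d7:-→d8:H5→d9:-→d10:-→d11:H7 -> H7
  lookup 138.0.1.254: bits 10001010000 walk d0:H5→d1:-→d2:-→d3:-→d4:-→d5:-→d6:-→d7:-→d8:H5→d9:-→d10:-→d11:- -> H5
  lookup 138.41.40.173: bits 1000101000 walk d0:H5→d1:-→d2:-→d3:-→d4:-→d5:-→d6:-→d7:-→d8:H5→d9:-→d10:- -> H5
  add 138.22.0.0/17 -> H0 at depth 17
  add 128.0.0.0/3 -> H4 at depth 3
  add 138.22.39.240/28 -> H7 at depth 28
  lookup 128.0.0.40: bits 1000 walk d0:H5→d1:-→d2:-→d3:H4→d4:- -> H4

== LOOKUPS ==
["H0","H7","H5","H7","H5","H0","H5","H7","H5","H5","H4"]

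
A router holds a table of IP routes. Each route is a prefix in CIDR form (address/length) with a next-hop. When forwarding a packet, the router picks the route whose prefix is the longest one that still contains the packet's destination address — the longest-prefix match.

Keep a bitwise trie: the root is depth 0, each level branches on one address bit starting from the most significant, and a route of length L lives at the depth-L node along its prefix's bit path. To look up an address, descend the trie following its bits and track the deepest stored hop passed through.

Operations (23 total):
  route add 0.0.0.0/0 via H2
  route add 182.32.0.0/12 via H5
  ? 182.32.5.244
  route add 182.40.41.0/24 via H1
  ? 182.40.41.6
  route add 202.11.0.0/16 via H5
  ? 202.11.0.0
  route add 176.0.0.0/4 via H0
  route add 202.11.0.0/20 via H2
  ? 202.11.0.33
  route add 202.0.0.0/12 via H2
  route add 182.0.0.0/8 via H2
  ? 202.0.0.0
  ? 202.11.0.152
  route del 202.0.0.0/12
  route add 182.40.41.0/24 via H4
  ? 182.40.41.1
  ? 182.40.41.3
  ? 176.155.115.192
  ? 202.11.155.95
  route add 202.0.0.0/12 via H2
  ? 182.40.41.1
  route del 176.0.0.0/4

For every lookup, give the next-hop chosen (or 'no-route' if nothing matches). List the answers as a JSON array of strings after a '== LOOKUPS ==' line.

Apply in order:
  + 0.0.0.0/0 (H2) depth=0
  + 182.32.0.0/12 (H5) depth=12
  ? 182.32.5.244  path d0:H2→d1:-→d2:-→d3:-→d4:-→d5:-→d6:-→d7:-→d8:-→d9:-→d10:-→d11:-→d12:H5  best=H5
  + 182.40.41.0/24 (H1) depth=24
  ? 182.40.41.6  path d0:H2→d1:-→d2:-→d3:-→d4:-→d5:-→d6:-→d7:-→d8:-→d9:-→d10:-→d11:-→d12:H5→d13:-→d14:-→d15:-→d16:-→d17:-→d18:-→d19:-→d20:-→d21:-→d22:-→d23:-→d24:H1  best=H1
  + 202.11.0.0/16 (H5) depth=16
  ? 202.11.0.0  path d0:H2→d1:-→d2:-→d3:-→d4:-→d5:-→d6:-→d7:-→d8:-→d9:-→d10:-→d11:-→d12:-→d13:-→d14:-→d15:-→d16:H5  best=H5
  + 176.0.0.0/4 (H0) depth=4
  + 202.11.0.0/20 (H2) depth=20
  ? 202.11.0.33  path d0:H2→d1:-→d2:-→d3:-→d4:-→d5:-→d6:-→d7:-→d8:-→d9:-→d10:-→d11:-→d12:-→d13:-→d14:-→d15:-→d16:H5→d17:-→d18:-→d19:-→d20:H2  best=H2
  + 202.0.0.0/12 (H2) depth=12
  + 182.0.0.0/8 (H2) depth=8
  ? 202.0.0.0  path d0:H2→d1:-→d2:-→d3:-→d4:-→d5:-→d6:-→d7:-→d8:-→d9:-→d10:-→d11:-→d12:H2  best=H2
  ? 202.11.0.152  path d0:H2→d1:-→d2:-→d3:-→d4:-→d5:-→d6:-→d7:-→d8:-→d9:-→d10:-→d11:-→d12:H2→d13:-→d14:-→d15:-→d16:H5→d17:-→d18:-→d19:-→d20:H2  best=H2
  del 202.0.0.0/12 (clear depth 12)
  + 182.40.41.0/24 (H4) depth=24
  ? 182.40.41.1  path d0:H2→d1:-→d2:-→d3:-→d4:H0→d5:-→d6:-→d7:-→d8:H2→d9:-→d10:-→d11:-→d12:H5→d13:-→d14:-→d15:-→d16:-→d17:-→d18:-→d19:-→d20:-→d21:-→d22:-→d23:-→d24:H4  best=H4
  ? 182.40.41.3  path d0:H2→d1:-→d2:-→d3:-→d4:H0→d5:-→d6:-→d7:-→d8:H2→d9:-→d10:-→d11:-→d12:H5→d13:-→d14:-→d15:-→d16:-→d17:-→d18:-→d19:-→d20:-→d21:-→d22:-→d23:-→d24:H4  best=H4
  ? 176.155.115.192  path d0:H2→d1:-→d2:-→d3:-→d4:H0→d5:-  best=H0
  ? 202.11.155.95  path d0:H2→d1:-→d2:-→d3:-→d4:-→d5:-→d6:-→d7:-→d8:-→d9:-→d10:-→d11:-→d12:-→d13:-→d14:-→d15:-→d16:H5  best=H5
  + 202.0.0.0/12 (H2) depth=12
  ? 182.40.41.1  path d0:H2→d1:-→d2:-→d3:-→d4:H0→d5:-→d6:-→d7:-→d8:H2→d9:-→d10:-→d11:-→d12:H5→d13:-→d14:-→d15:-→d16:-→d17:-→d18:-→d19:-→d20:-→d21:-→d22:-→d23:-→d24:H4  best=H4
  del 176.0.0.0/4 (clear depth 4)

== LOOKUPS ==
["H5","H1","H5","H2","H2","H2","H4","H4","H0","H5","H4"]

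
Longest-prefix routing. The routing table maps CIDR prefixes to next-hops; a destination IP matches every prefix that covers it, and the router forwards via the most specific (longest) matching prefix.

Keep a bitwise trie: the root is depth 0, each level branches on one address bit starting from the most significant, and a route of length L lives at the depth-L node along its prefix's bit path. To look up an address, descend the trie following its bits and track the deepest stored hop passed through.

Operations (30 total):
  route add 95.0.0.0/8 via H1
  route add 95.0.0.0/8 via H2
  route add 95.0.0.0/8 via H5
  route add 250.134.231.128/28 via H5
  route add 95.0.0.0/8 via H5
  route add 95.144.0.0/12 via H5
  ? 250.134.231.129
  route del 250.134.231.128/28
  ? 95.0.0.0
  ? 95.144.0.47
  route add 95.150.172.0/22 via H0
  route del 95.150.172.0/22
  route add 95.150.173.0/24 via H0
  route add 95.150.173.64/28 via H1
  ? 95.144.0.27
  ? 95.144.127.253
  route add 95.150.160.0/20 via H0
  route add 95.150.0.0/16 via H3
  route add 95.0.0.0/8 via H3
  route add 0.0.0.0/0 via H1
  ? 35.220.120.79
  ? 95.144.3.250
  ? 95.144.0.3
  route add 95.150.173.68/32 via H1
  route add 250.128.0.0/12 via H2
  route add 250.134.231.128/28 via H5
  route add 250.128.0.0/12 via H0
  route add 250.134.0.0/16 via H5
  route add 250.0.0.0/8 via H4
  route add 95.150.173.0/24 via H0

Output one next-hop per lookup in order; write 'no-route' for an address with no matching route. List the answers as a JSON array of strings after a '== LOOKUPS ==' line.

Trace:
  add 95.0.0.0/8 -> H1 at depth 8
  add 95.0.0.0/8 -> H2 at depth 8
  add 95.0.0.0/8 -> H5 at depth 8
  add 250.134.231.128/28 -> H5 at depth 28
  add 95.0.0.0/8 -> H5 at depth 8
  add 95.144.0.0/12 -> H5 at depth 12
  Q 250.134.231.129: descend 1111101010000110111001111000 ; hops seen [H5] ; pick H5
  - 250.134.231.128/28 clear@28
  Q 95.0.0.0: descend 01011111 ; hops seen [H5] ; pick H5
  Q 95.144.0.47: descend 010111111001 ; hops seen [H5,H5] ; pick H5
  add 95.150.172.0/22 -> H0 at depth 22
  - 95.150.172.0/22 clear@22
  add 95.150.173.0/24 -> H0 at depth 24
  add 95.150.173.64/28 -> H1 at depth 28
  Q 95.144.0.27: descend 0101111110010 ; hops seen [H5,H5] ; pick H5
  Q 95.144.127.253: descend 0101111110010 ; hops seen [H5,H5] ; pick H5
  add 95.150.160.0/20 -> H0 at depth 20
  add 95.150.0.0/16 -> H3 at depth 16
  add 95.0.0.0/8 -> H3 at depth 8
  add 0.0.0.0/0 -> H1 at depth 0
  Q 35.220.120.79: descend 0 ; hops seen [H1] ; pick H1
  Q 95.144.3.250: descend 0101111110010 ; hops seen [H1,H3,H5] ; pick H5
  Q 95.144.0.3: descend 0101111110010 ; hops seen [H1,H3,H5] ; pick H5
  add 95.150.173.68/32 -> H1 at depth 32
  add 250.128.0.0/12 -> H2 at depth 12
  add 250.134.231.128/28 -> H5 at depth 28
  add 250.128.0.0/12 -> H0 at depth 12
  add 250.134.0.0/16 -> H5 at depth 16
  add 250.0.0.0/8 -> H4 at depth 8
  add 95.150.173.0/24 -> H0 at depth 24

== LOOKUPS ==
["H5","H5","H5","H5","H5","H1","H5","H5"]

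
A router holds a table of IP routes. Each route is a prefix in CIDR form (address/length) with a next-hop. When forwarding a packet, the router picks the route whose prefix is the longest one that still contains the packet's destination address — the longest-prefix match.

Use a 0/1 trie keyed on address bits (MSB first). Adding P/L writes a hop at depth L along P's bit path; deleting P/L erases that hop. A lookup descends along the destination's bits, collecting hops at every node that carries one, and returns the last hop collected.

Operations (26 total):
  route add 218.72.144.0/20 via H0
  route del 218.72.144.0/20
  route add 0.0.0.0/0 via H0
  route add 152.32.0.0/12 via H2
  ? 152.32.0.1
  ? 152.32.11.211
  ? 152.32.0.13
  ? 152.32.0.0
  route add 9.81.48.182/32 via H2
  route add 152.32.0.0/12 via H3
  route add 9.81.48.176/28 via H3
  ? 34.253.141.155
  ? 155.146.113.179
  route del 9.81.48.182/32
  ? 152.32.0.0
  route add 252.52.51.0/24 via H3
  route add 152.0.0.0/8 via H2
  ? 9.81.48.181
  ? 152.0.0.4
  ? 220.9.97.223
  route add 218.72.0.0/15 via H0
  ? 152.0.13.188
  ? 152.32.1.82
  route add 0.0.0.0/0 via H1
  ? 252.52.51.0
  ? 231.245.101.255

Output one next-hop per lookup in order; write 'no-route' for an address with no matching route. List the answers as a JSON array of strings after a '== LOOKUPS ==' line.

Apply in order:
  + 218.72.144.0/20 (H0) depth=20
  del 218.72.144.0/20 (clear depth 20)
  + 0.0.0.0/0 (H0) depth=0
  + 152.32.0.0/12 (H2) depth=12
  lookup 152.32.0.1: bits 100110000010 walk d0:H0→d1:-→d2:-→d3:-→d4:-→d5:-→d6:-→d7:-→d8:-→d9:-→d10:-→d11:-→d12:H2 -> H2
  lookup 152.32.11.211: bits 100110000010 walk d0:H0→d1:-→d2:-→d3:-→d4:-→d5:-→d6:-→d7:-→d8:-→d9:-→d10:-→d11:-→d12:H2 -> H2
  lookup 152.32.0.13: bits 100110000010 walk d0:H0→d1:-→d2:-→d3:-→d4:-→d5:-→d6:-→d7:-→d8:-→d9:-→d10:-→d11:-→d12:H2 -> H2
  lookup 152.32.0.0: bits 100110000010 walk d0:H0→d1:-→d2:-→d3:-→d4:-→d5:-→d6:-→d7:-→d8:-→d9:-→d10:-→d11:-→d12:H2 -> H2
  + 9.81.48.182/32 (H2) depth=32
  + 152.32.0.0/12 (H3) depth=12
  + 9.81.48.176/28 (H3) depth=28
  lookup 34.253.141.155: bits 00 walk d0:H0→d1:-→d2:- -> H0
  lookup 155.146.113.179: bits 100110 walk d0:H0→d1:-→d2:-→d3:-→d4:-→d5:-→d6:- -> H0
  del 9.81.48.182/32 (clear depth 32)
  lookup 152.32.0.0: bits 100110000010 walk d0:H0→d1:-→d2:-→d3:-→d4:-→d5:-→d6:-→d7:-→d8:-→d9:-→d10:-→d11:-→d12:H3 -> H3
  + 252.52.51.0/24 (H3) depth=24
  + 152.0.0.0/8 (H2) depth=8
  lookup 9.81.48.181: bits 000010010101000100110000101101 walk d0:H0→d1:-→d2:-→d3:-→d4:-→d5:-→d6:-→d7:-→d8:-→d9:-→d10:-→d11:-→d12:-→d13:-→d14:-→d15:-→d16:-→d17:-→d18:-→d19:-→d20:-→d21:-→d22:-→d23:-→d24:-→d25:-→d26:-→d27:-→d28:H3→d29:-→d30:- -> H3
  lookup 152.0.0.4: bits 1001100000 walk d0:H0→d1:-→d2:-→d3:-→d4:-→d5:-→d6:-→d7:-→d8:H2→d9:-→d10:- -> H2
  lookup 220.9.97.223: bits 11011 walk d0:H0→d1:-→d2:-→d3:-→d4:-→d5:- -> H0
  + 218.72.0.0/15 (H0) depth=15
  lookup 152.0.13.188: bits 1001100000 walk d0:H0→d1:-→d2:-→d3:-→d4:-→d5:-→d6:-→d7:-→d8:H2→d9:-→d10:- -> H2
  lookup 152.32.1.82: bits 100110000010 walk d0:H0→d1:-→d2:-→d3:-→d4:-→d5:-→d6:-→d7:-→d8:H2→d9:-→d10:-→d11:-→d12:H3 -> H3
  + 0.0.0.0/0 (H1) depth=0
  lookup 252.52.51.0: bits 111111000011010000110011 walk d0:H1→d1:-→d2:-→d3:-→d4:-→d5:-→d6:-→d7:-→d8:-→d9:-→d10:-→d11:-→d12:-→d13:-→d14:-→d15:-→d16:-→d17:-→d18:-→d19:-→d20:-→d21:-→d22:-→d23:-→d24:H3 -> H3
  lookup 231.245.101.255: bits 111 walk d0:H1→d1:-→d2:-→d3:- -> H1

== LOOKUPS ==
["H2","H2","H2","H2","H0","H0","H3","H3","H2","H0","H2","H3","H3","H1"]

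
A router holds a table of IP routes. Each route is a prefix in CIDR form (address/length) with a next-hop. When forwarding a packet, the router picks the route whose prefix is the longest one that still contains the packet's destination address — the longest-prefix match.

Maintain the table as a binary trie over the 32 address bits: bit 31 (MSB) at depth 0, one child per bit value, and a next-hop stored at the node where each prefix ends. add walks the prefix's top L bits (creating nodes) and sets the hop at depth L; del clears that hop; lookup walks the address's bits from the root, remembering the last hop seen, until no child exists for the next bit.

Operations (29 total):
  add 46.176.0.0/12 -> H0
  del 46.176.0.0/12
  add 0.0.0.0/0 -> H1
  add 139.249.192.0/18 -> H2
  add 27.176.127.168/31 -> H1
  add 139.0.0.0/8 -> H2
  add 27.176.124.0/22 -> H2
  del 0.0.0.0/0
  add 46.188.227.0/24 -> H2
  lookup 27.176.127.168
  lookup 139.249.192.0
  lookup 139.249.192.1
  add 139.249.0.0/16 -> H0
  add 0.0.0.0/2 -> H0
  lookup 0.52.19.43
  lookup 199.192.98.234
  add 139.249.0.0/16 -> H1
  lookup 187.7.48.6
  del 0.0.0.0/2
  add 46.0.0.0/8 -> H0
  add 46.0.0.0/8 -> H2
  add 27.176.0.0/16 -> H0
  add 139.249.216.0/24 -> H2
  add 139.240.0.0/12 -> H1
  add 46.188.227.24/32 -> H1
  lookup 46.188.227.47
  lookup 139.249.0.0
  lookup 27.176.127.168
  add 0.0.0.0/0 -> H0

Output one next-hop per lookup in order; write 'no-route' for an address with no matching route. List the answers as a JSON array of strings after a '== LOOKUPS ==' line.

Process each operation:
  add 46.176.0.0/12 -> H0 at depth 12
  - 46.176.0.0/12 clear@12
  add 0.0.0.0/0 -> H1 at depth 0
  add 139.249.192.0/18 -> H2 at depth 18
  add 27.176.127.168/31 -> H1 at depth 31
  add 139.0.0.0/8 -> H2 at depth 8
  add 27.176.124.0/22 -> H2 at depth 22
  - 0.0.0.0/0 clear@0
  add 46.188.227.0/24 -> H2 at depth 24
  Q 27.176.127.168: descend 0001101110110000011111111010100 ; hops seen [H2,H1] ; pick H1
  Q 139.249.192.0: descend 100010111111100111 ; hops seen [H2,H2] ; pick H2
  Q 139.249.192.1: descend 100010111111100111 ; hops seen [H2,H2] ; pick H2
  add 139.249.0.0/16 -> H0 at depth 16
  add 0.0.0.0/2 -> H0 at depth 2
  Q 0.52.19.43: descend 000 ; hops seen [H0] ; pick H0
  Q 199.192.98.234: descend 1 ; hops seen [∅] ; pick no-route
  add 139.249.0.0/16 -> H1 at depth 16
  Q 187.7.48.6: descend 10 ; hops seen [∅] ; pick no-route
  - 0.0.0.0/2 clear@2
  add 46.0.0.0/8 -> H0 at depth 8
  add 46.0.0.0/8 -> H2 at depth 8
  add 27.176.0.0/16 -> H0 at depth 16
  add 139.249.216.0/24 -> H2 at depth 24
  add 139.240.0.0/12 -> H1 at depth 12
  add 46.188.227.24/32 -> H1 at depth 32
  Q 46.188.227.47: descend 00101110101111001110001100 ; hops seen [H2,H2] ; pick H2
  Q 139.249.0.0: descend 1000101111111001 ; hops seen [H2,H1,H1] ; pick H1
  Q 27.176.127.168: descend 0001101110110000011111111010100 ; hops seen [H0,H2,H1] ; pick H1
  add 0.0.0.0/0 -> H0 at depth 0

== LOOKUPS ==
["H1","H2","H2","H0","no-route","no-route","H2","H1","H1"]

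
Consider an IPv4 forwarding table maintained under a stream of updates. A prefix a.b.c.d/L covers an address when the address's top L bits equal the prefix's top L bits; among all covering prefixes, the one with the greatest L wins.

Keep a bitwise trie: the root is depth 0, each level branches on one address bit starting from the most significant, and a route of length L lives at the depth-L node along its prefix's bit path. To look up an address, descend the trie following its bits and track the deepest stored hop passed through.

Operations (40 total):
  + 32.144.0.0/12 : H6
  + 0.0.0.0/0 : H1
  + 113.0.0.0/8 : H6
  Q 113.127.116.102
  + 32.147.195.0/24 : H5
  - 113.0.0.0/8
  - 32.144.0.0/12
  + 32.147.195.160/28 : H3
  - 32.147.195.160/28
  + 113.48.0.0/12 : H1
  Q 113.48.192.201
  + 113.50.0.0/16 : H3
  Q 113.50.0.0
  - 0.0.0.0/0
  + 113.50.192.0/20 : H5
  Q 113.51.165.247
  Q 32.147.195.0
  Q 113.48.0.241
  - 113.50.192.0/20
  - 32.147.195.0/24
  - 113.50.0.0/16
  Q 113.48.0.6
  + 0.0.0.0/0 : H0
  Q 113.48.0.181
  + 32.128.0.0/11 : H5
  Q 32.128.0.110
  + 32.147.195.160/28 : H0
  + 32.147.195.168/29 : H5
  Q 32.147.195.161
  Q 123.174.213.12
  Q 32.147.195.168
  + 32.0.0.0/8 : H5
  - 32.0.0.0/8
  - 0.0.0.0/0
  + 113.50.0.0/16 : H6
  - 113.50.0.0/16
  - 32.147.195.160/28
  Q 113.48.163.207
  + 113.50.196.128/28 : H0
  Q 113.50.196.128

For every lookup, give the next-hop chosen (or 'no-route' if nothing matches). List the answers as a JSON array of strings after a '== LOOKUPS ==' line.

Apply in order:
  + 32.144.0.0/12 (H6) depth=12
  + 0.0.0.0/0 (H1) depth=0
  + 113.0.0.0/8 (H6) depth=8
  ? 113.127.116.102  path d0:H1→d1:-→d2:-→d3:-→d4:-→d5:-→d6:-→d7:-→d8:H6  best=H6
  + 32.147.195.0/24 (H5) depth=24
  del 113.0.0.0/8 (clear depth 8)
  del 32.144.0.0/12 (clear depth 12)
  + 32.147.195.160/28 (H3) depth=28
  del 32.147.195.160/28 (clear depth 28)
  + 113.48.0.0/12 (H1) depth=12
  ? 113.48.192.201  path d0:H1→d1:-→d2:-→d3:-→d4:-→d5:-→d6:-→d7:-→d8:-→d9:-→d10:-→d11:-→d12:H1  best=H1
  + 113.50.0.0/16 (H3) depth=16
  ? 113.50.0.0  path d0:H1→d1:-→d2:-→d3:-→d4:-→d5:-→d6:-→d7:-→d8:-→d9:-→d10:-→d11:-→d12:H1→d13:-→d14:-→d15:-→d16:H3  best=H3
  del 0.0.0.0/0 (clear depth 0)
  + 113.50.192.0/20 (H5) depth=20
  ? 113.51.165.247  path d0:-→d1:-→d2:-→d3:-→d4:-→d5:-→d6:-→d7:-→d8:-→d9:-→d10:-→d11:-→d12:H1→d13:-→d14:-→d15:-  best=H1
  ? 32.147.195.0  path d0:-→d1:-→d2:-→d3:-→d4:-→d5:-→d6:-→d7:-→d8:-→d9:-→d10:-→d11:-→d12:-→d13:-→d14:-→d15:-→d16:-→d17:-→d18:-→d19:-→d20:-→d21:-→d22:-→d23:-→d24:H5  best=H5
  ? 113.48.0.241  path d0:-→d1:-→d2:-→d3:-→d4:-→d5:-→d6:-→d7:-→d8:-→d9:-→d10:-→d11:-→d12:H1→d13:-→d14:-  best=H1
  del 113.50.192.0/20 (clear depth 20)
  del 32.147.195.0/24 (clear depth 24)
  del 113.50.0.0/16 (clear depth 16)
  ? 113.48.0.6  path d0:-→d1:-→d2:-→d3:-→d4:-→d5:-→d6:-→d7:-→d8:-→d9:-→d10:-→d11:-→d12:H1→d13:-→d14:-  best=H1
  + 0.0.0.0/0 (H0) depth=0
  ? 113.48.0.181  path d0:H0→d1:-→d2:-→d3:-→d4:-→d5:-→d6:-→d7:-→d8:-→d9:-→d10:-→d11:-→d12:H1→d13:-→d14:-  best=H1
  + 32.128.0.0/11 (H5) depth=11
  ? 32.128.0.110  path d0:H0→d1:-→d2:-→d3:-→d4:-→d5:-→d6:-→d7:-→d8:-→d9:-→d10:-→d11:H5  best=H5
  + 32.147.195.160/28 (H0) depth=28
  + 32.147.195.168/29 (H5) depth=29
  ? 32.147.195.161  path d0:H0→d1:-→d2:-→d3:-→d4:-→d5:-→d6:-→d7:-→d8:-→d9:-→d10:-→d11:H5→d12:-→d13:-→d14:-→d15:-→d16:-→d17:-→d18:-→d19:-→d20:-→d21:-→d22:-→d23:-→d24:-→d25:-→d26:-→d27:-→d28:H0  best=H0
  ? 123.174.213.12  path d0:H0→d1:-→d2:-→d3:-→d4:-  best=H0
  ? 32.147.195.168  path d0:H0→d1:-→d2:-→d3:-→d4:-→d5:-→d6:-→d7:-→d8:-→d9:-→d10:-→d11:H5→d12:-→d13:-→d14:-→d15:-→d16:-→d17:-→d18:-→d19:-→d20:-→d21:-→d22:-→d23:-→d24:-→d25:-→d26:-→d27:-→d28:H0→d29:H5  best=H5
  + 32.0.0.0/8 (H5) depth=8
  del 32.0.0.0/8 (clear depth 8)
  del 0.0.0.0/0 (clear depth 0)
  + 113.50.0.0/16 (H6) depth=16
  del 113.50.0.0/16 (clear depth 16)
  del 32.147.195.160/28 (clear depth 28)
  ? 113.48.163.207  path d0:-→d1:-→d2:-→d3:-→d4:-→d5:-→d6:-→d7:-→d8:-→d9:-→d10:-→d11:-→d12:H1→d13:-→d14:-  best=H1
  + 113.50.196.128/28 (H0) depth=28
  ? 113.50.196.128  path d0:-→d1:-→d2:-→d3:-→d4:-→d5:-→d6:-→d7:-→d8:-→d9:-→d10:-→d11:-→d12:H1→d13:-→d14:-→d15:-→d16:-→d17:-→d18:-→d19:-→d20:-→d21:-→d22:-→d23:-→d24:-→d25:-→d26:-→d27:-→d28:H0  best=H0

== LOOKUPS ==
["H6","H1","H3","H1","H5","H1","H1","H1","H5","H0","H0","H5","H1","H0"]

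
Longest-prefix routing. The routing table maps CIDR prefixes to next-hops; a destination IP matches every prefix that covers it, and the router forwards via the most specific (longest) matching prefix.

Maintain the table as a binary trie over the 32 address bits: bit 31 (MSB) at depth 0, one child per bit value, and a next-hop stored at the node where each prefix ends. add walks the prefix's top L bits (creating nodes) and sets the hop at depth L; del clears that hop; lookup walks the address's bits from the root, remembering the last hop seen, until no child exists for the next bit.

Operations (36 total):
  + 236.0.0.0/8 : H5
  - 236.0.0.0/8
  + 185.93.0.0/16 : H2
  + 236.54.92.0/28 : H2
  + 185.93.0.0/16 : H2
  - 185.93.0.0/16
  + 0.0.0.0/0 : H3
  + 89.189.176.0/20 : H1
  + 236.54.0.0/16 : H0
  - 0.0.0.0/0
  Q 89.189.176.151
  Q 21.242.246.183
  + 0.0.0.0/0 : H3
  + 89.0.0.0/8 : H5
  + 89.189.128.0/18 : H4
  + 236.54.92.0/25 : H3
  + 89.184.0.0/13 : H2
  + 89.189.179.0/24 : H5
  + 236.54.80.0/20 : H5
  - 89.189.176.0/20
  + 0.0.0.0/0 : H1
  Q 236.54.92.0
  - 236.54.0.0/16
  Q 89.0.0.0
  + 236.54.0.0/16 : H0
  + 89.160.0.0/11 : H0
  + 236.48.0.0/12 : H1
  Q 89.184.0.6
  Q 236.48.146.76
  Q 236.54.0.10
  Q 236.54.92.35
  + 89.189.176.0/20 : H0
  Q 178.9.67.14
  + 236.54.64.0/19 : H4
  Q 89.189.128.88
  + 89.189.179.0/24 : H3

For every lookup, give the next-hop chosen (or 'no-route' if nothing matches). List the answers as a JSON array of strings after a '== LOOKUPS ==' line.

Apply in order:
  add 236.0.0.0/8 -> H5 at depth 8
  - 236.0.0.0/8 clear@8
  add 185.93.0.0/16 -> H2 at depth 16
  add 236.54.92.0/28 -> H2 at depth 28
  add 185.93.0.0/16 -> H2 at depth 16
  - 185.93.0.0/16 clear@16
  add 0.0.0.0/0 -> H3 at depth 0
  add 89.189.176.0/20 -> H1 at depth 20
  add 236.54.0.0/16 -> H0 at depth 16
  - 0.0.0.0/0 clear@0
  Q 89.189.176.151: descend 01011001101111011011 ; hops seen [H1] ; pick H1
  Q 21.242.246.183: descend 0 ; hops seen [∅] ; pick no-route
  add 0.0.0.0/0 -> H3 at depth 0
  add 89.0.0.0/8 -> H5 at depth 8
  add 89.189.128.0/18 -> H4 at depth 18
  add 236.54.92.0/25 -> H3 at depth 25
  add 89.184.0.0/13 -> H2 at depth 13
  add 89.189.179.0/24 -> H5 at depth 24
  add 236.54.80.0/20 -> H5 at depth 20
  - 89.189.176.0/20 clear@20
  add 0.0.0.0/0 -> H1 at depth 0
  Q 236.54.92.0: descend 1110110000110110010111000000 ; hops seen [H1,H0,H5,H3,H2] ; pick H2
  - 236.54.0.0/16 clear@16
  Q 89.0.0.0: descend 01011001 ; hops seen [H1,H5] ; pick H5
  add 236.54.0.0/16 -> H0 at depth 16
  add 89.160.0.0/11 -> H0 at depth 11
  add 236.48.0.0/12 -> H1 at depth 12
  Q 89.184.0.6: descend 0101100110111 ; hops seen [H1,H5,H0,H2] ; pick H2
  Q 236.48.146.76: descend 1110110000110 ; hops seen [H1,H1] ; pick H1
  Q 236.54.0.10: descend 11101100001101100 ; hops seen [H1,H1,H0] ; pick H0
  Q 236.54.92.35: descend 11101100001101100101110000 ; hops seen [H1,H1,H0,H5,H3] ; pick H3
  add 89.189.176.0/20 -> H0 at depth 20
  Q 178.9.67.14: descend 1011 ; hops seen [H1] ; pick H1
  add 236.54.64.0/19 -> H4 at depth 19
  Q 89.189.128.88: descend 010110011011110110 ; hops seen [H1,H5,H0,H2,H4] ; pick H4
  add 89.189.179.0/24 -> H3 at depth 24

== LOOKUPS ==
["H1","no-route","H2","H5","H2","H1","H0","H3","H1","H4"]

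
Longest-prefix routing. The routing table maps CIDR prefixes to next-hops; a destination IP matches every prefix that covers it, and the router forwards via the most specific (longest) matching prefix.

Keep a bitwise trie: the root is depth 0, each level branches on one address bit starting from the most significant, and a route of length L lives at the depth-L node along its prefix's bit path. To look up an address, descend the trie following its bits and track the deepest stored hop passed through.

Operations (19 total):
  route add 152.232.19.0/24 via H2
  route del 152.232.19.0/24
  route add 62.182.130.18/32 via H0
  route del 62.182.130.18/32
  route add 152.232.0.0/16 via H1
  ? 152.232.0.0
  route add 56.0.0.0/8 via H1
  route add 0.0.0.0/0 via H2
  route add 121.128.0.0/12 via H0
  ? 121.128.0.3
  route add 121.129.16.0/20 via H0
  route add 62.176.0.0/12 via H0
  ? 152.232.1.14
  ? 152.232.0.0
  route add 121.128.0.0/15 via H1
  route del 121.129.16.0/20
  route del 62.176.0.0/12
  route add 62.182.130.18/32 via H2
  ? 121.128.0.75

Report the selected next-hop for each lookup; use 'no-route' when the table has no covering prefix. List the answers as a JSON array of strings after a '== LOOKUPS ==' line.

Trace:
  + 152.232.19.0/24 (H2) depth=24
  del 152.232.19.0/24 (clear depth 24)
  + 62.182.130.18/32 (H0) depth=32
  del 62.182.130.18/32 (clear depth 32)
  + 152.232.0.0/16 (H1) depth=16
  lookup 152.232.0.0: bits 1001100011101000000 walk d0:-→d1:-→d2:-→d3:-→d4:-→d5:-→d6:-→d7:-→d8:-→d9:-→d10:-→d11:-→d12:-→d13:-→d14:-→d15:-→d16:H1→d17:-→d18:-→d19:- -> H1
  + 56.0.0.0/8 (H1) depth=8
  + 0.0.0.0/0 (H2) depth=0
  + 121.128.0.0/12 (H0) depth=12
  lookup 121.128.0.3: bits 011110011000 walk d0:H2→d1:-→d2:-→d3:-→d4:-→d5:-→d6:-→d7:-→d8:-→d9:-→d10:-→d11:-→d12:H0 -> H0
  + 121.129.16.0/20 (H0) depth=20
  + 62.176.0.0/12 (H0) depth=12
  lookup 152.232.1.14: bits 1001100011101000000 walk d0:H2→d1:-→d2:-→d3:-→d4:-→d5:-→d6:-→d7:-→d8:-→d9:-→d10:-→d11:-→d12:-→d13:-→d14:-→d15:-→d16:H1→d17:-→d18:-→d19:- -> H1
  lookup 152.232.0.0: bits 1001100011101000000 walk d0:H2→d1:-→d2:-→d3:-→d4:-→d5:-→d6:-→d7:-→d8:-→d9:-→d10:-→d11:-→d12:-→d13:-→d14:-→d15:-→d16:H1→d17:-→d18:-→d19:- -> H1
  + 121.128.0.0/15 (H1) depth=15
  del 121.129.16.0/20 (clear depth 20)
  del 62.176.0.0/12 (clear depth 12)
  + 62.182.130.18/32 (H2) depth=32
  lookup 121.128.0.75: bits 011110011000000 walk d0:H2→d1:-→d2:-→d3:-→d4:-→d5:-→d6:-→d7:-→d8:-→d9:-→d10:-→d11:-→d12:H0→d13:-→d14:-→d15:H1 -> H1

== LOOKUPS ==
["H1","H0","H1","H1","H1"]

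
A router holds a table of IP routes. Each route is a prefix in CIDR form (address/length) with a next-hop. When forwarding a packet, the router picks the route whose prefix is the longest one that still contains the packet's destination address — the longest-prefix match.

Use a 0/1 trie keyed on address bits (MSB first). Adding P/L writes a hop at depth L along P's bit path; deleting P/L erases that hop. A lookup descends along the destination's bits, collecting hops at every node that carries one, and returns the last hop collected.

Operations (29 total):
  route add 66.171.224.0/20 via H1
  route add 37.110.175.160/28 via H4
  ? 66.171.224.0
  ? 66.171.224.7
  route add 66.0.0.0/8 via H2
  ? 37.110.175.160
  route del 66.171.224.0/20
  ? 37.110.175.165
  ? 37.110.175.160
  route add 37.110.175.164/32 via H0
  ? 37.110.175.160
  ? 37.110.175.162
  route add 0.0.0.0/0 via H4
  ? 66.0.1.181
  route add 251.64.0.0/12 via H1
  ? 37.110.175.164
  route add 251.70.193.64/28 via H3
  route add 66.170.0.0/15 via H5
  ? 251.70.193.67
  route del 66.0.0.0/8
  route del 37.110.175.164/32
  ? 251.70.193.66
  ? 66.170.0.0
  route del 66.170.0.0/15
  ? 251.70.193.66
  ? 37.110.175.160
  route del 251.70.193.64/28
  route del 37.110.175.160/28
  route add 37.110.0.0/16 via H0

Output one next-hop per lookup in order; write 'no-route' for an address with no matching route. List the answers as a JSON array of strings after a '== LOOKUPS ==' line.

Trace:
  + 66.171.224.0/20 (H1) depth=20
  + 37.110.175.160/28 (H4) depth=28
  ? 66.171.224.0  path d0:-→d1:-→d2:-→d3:-→d4:-→d5:-→d6:-→d7:-→d8:-→d9:-→d10:-→d11:-→d12:-→d13:-→d14:-→d15:-→d16:-→d17:-→d18:-→d19:-→d20:H1  best=H1
  ? 66.171.224.7  path d0:-→d1:-→d2:-→d3:-→d4:-→d5:-→d6:-→d7:-→d8:-→d9:-→d10:-→d11:-→d12:-→d13:-→d14:-→d15:-→d16:-→d17:-→d18:-→d19:-→d20:H1  best=H1
  + 66.0.0.0/8 (H2) depth=8
  ? 37.110.175.160  path d0:-→d1:-→d2:-→d3:-→d4:-→d5:-→d6:-→d7:-→d8:-→d9:-→d10:-→d11:-→d12:-→d13:-→d14:-→d15:-→d16:-→d17:-→d18:-→d19:-→d20:-→d21:-→d22:-→d23:-→d24:-→d25:-→d26:-→d27:-→d28:H4  best=H4
  del 66.171.224.0/20 (clear depth 20)
  ? 37.110.175.165  path d0:-→d1:-→d2:-→d3:-→d4:-→d5:-→d6:-→d7:-→d8:-→d9:-→d10:-→d11:-→d12:-→d13:-→d14:-→d15:-→d16:-→d17:-→d18:-→d19:-→d20:-→d21:-→d22:-→d23:-→d24:-→d25:-→d26:-→d27:-→d28:H4  best=H4
  ? 37.110.175.160  path d0:-→d1:-→d2:-→d3:-→d4:-→d5:-→d6:-→d7:-→d8:-→d9:-→d10:-→d11:-→d12:-→d13:-→d14:-→d15:-→d16:-→d17:-→d18:-→d19:-→d20:-→d21:-→d22:-→d23:-→d24:-→d25:-→d26:-→d27:-→d28:H4  best=H4
  + 37.110.175.164/32 (H0) depth=32
  ? 37.110.175.160  path d0:-→d1:-→d2:-→d3:-→d4:-→d5:-→d6:-→d7:-→d8:-→d9:-→d10:-→d11:-→d12:-→d13:-→d14:-→d15:-→d16:-→d17:-→d18:-→d19:-→d20:-→d21:-→d22:-→d23:-→d24:-→d25:-→d26:-→d27:-→d28:H4→d29:-  best=H4
  ? 37.110.175.162  path d0:-→d1:-→d2:-→d3:-→d4:-→d5:-→d6:-→d7:-→d8:-→d9:-→d10:-→d11:-→d12:-→d13:-→d14:-→d15:-→d16:-→d17:-→d18:-→d19:-→d20:-→d21:-→d22:-→d23:-→d24:-→d25:-→d26:-→d27:-→d28:H4→d29:-  best=H4
  + 0.0.0.0/0 (H4) depth=0
  ? 66.0.1.181  path d0:H4→d1:-→d2:-→d3:-→d4:-→d5:-→d6:-→d7:-→d8:H2  best=H2
  + 251.64.0.0/12 (H1) depth=12
  ? 37.110.175.164  path d0:H4→d1:-→d2:-→d3:-→d4:-→d5:-→d6:-→d7:-→d8:-→d9:-→d10:-→d11:-→d12:-→d13:-→d14:-→d15:-→d16:-→d17:-→d18:-→d19:-→d20:-→d21:-→d22:-→d23:-→d24:-→d25:-→d26:-→d27:-→d28:H4→d29:-→d30:-→d31:-→d32:H0  best=H0
  + 251.70.193.64/28 (H3) depth=28
  + 66.170.0.0/15 (H5) depth=15
  ? 251.70.193.67  path d0:H4→d1:-→d2:-→d3:-→d4:-→d5:-→d6:-→d7:-→d8:-→d9:-→d10:-→d11:-→d12:H1→d13:-→d14:-→d15:-→d16:-→d17:-→d18:-→d19:-→d20:-→d21:-→d22:-→d23:-→d24:-→d25:-→d26:-→d27:-→d28:H3  best=H3
  del 66.0.0.0/8 (clear depth 8)
  del 37.110.175.164/32 (clear depth 32)
  ? 251.70.193.66  path d0:H4→d1:-→d2:-→d3:-→d4:-→d5:-→d6:-→d7:-→d8:-→d9:-→d10:-→d11:-→d12:H1→d13:-→d14:-→d15:-→d16:-→d17:-→d18:-→d19:-→d20:-→d21:-→d22:-→d23:-→d24:-→d25:-→d26:-→d27:-→d28:H3  best=H3
  ? 66.170.0.0  path d0:H4→d1:-→d2:-→d3:-→d4:-→d5:-→d6:-→d7:-→d8:-→d9:-→d10:-→d11:-→d12:-→d13:-→d14:-→d15:H5  best=H5
  del 66.170.0.0/15 (clear depth 15)
  ? 251.70.193.66  path d0:H4→d1:-→d2:-→d3:-→d4:-→d5:-→d6:-→d7:-→d8:-→d9:-→d10:-→d11:-→d12:H1→d13:-→d14:-→d15:-→d16:-→d17:-→d18:-→d19:-→d20:-→d21:-→d22:-→d23:-→d24:-→d25:-→d26:-→d27:-→d28:H3  best=H3
  ? 37.110.175.160  path d0:H4→d1:-→d2:-→d3:-→d4:-→d5:-→d6:-→d7:-→d8:-→d9:-→d10:-→d11:-→d12:-→d13:-→d14:-→d15:-→d16:-→d17:-→d18:-→d19:-→d20:-→d21:-→d22:-→d23:-→d24:-→d25:-→d26:-→d27:-→d28:H4→d29:-  best=H4
  del 251.70.193.64/28 (clear depth 28)
  del 37.110.175.160/28 (clear depth 28)
  + 37.110.0.0/16 (H0) depth=16

== LOOKUPS ==
["H1","H1","H4","H4","H4","H4","H4","H2","H0","H3","H3","H5","H3","H4"]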